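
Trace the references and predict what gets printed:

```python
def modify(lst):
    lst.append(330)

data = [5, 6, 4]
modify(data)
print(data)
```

Key concept: function modifies passed list.
Step by step:
`data = [5, 6, 4]` → data = [5, 6, 4]
`modify(data)` → data = [5, 6, 4, 330]
`print(data)` → prints [5, 6, 4, 330]

Answer: [5, 6, 4, 330]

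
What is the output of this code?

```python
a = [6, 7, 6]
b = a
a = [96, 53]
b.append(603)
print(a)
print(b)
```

Key concept: rebinding vs mutation: a is rebound to a new list, b still points at the original.
Step by step:
`a = [6, 7, 6]` → a = [6, 7, 6]
`b = a` → b = [6, 7, 6] (same object as a)
`a = [96, 53]` → a = [96, 53]
`b.append(603)` → b = [6, 7, 6, 603]
`print(a)` → prints [96, 53]
`print(b)` → prints [6, 7, 6, 603]

Answer:
[96, 53]
[6, 7, 6, 603]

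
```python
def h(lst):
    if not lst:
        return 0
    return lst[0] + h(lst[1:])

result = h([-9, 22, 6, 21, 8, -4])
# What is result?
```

(-9) + 22 + 6 + 21 + 8 + (-4) + 0 = 44

Answer: 44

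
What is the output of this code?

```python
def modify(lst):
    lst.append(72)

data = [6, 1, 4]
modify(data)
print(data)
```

Key concept: function modifies passed list.
Step by step:
`data = [6, 1, 4]` → data = [6, 1, 4]
`modify(data)` → data = [6, 1, 4, 72]
`print(data)` → prints [6, 1, 4, 72]

Answer: [6, 1, 4, 72]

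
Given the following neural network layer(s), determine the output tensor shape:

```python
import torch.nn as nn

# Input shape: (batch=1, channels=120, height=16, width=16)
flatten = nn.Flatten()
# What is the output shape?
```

Input: (1, 120, 16, 16) -> Output: (1, 30720)

Answer: (1, 30720)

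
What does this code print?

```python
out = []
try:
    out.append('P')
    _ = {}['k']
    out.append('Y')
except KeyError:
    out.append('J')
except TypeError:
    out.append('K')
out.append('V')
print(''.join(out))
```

Execution trace: 'P' (try body) → 'J' (except KeyError) → 'V' (after the try/except). Output: PJV

Answer: PJV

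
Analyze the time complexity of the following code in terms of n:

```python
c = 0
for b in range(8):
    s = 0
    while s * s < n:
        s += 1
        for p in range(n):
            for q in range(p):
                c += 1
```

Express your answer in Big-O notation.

Each loop level contributes: 1 × √n × n × n. Multiplying the contributions gives O(n^2√n).

Answer: O(n^2√n)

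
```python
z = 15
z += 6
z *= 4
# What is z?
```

Trace:
`z = 15` → z = 15
`z += 6` → z = 21
`z *= 4` → z = 84
So z = 84

Answer: 84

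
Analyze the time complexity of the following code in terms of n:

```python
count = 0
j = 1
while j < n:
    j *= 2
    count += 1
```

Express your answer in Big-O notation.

Each loop level contributes: log n. Multiplying the contributions gives O(log n).

Answer: O(log n)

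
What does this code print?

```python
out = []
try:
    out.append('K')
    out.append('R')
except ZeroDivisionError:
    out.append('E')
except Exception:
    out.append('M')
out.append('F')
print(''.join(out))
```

Execution trace: 'K' (try body) → 'R' (try body, no exception) → 'F' (after the try/except). Output: KRF

Answer: KRF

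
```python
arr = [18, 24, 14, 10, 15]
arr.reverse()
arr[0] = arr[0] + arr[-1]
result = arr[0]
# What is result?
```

Trace:
`arr = [18, 24, 14, 10, 15]` → arr = [18, 24, 14, 10, 15]
`arr.reverse()` → arr = [15, 10, 14, 24, 18]
`arr[0] = arr[0] + arr[-1]` → arr = [33, 10, 14, 24, 18]
`result = arr[0]` → result = 33
So result = 33

Answer: 33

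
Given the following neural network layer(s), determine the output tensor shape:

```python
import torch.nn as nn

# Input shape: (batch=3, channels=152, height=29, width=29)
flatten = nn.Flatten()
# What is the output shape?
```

Input: (3, 152, 29, 29) -> Output: (3, 127832)

Answer: (3, 127832)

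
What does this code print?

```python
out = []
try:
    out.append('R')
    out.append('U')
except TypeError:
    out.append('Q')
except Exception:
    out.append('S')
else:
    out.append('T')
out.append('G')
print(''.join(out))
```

Execution trace: 'R' (try body) → 'U' (try body, no exception) → 'T' (else) → 'G' (after the try/except). Output: RUTG

Answer: RUTG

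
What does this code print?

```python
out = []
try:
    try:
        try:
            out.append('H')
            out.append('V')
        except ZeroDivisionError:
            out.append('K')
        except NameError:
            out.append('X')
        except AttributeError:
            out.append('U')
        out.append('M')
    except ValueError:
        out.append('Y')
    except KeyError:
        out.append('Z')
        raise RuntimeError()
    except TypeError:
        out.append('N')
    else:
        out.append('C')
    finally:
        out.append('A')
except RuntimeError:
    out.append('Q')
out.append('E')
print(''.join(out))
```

Execution trace: 'H' (inner try body) → 'V' (inner try body, no exception) → 'M' (try body, no exception) → 'C' (else) → 'A' (finally) → 'E' (after the try/except). Output: HVMCAE

Answer: HVMCAE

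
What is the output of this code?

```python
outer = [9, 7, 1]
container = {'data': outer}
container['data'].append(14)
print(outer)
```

Key concept: dict holds reference to list.
Step by step:
`outer = [9, 7, 1]` → outer = [9, 7, 1]
`container = {'data': outer}` → container = {'data': [9, 7, 1]}
`container['data'].append(14)` → outer = [9, 7, 1, 14]; container = {'data': [9, 7, 1, 14]}
`print(outer)` → prints [9, 7, 1, 14]

Answer: [9, 7, 1, 14]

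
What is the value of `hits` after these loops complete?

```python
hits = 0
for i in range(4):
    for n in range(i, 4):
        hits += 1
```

Upper triangle: 4 + 3 + ... + 1
`hits` takes the values: 0 → 1 → 2 → 3 → 4 → 5 → 6 → 7 → 8 → 9 → 10

Answer: 10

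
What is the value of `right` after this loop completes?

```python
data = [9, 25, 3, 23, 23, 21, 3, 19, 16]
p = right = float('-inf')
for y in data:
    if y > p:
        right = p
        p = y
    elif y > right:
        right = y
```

Second largest (with repeats) in [9, 25, 3, 23, 23, 21, 3, 19, 16]
`right` takes the values: -inf → 9 → 23

Answer: 23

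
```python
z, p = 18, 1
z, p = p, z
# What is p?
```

Trace:
`z, p = 18, 1` → z = 18; p = 1
`z, p = p, z` → z = 1; p = 18
So p = 18

Answer: 18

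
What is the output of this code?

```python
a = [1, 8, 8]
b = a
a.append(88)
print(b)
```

Key concept: basic list aliasing.
Step by step:
`a = [1, 8, 8]` → a = [1, 8, 8]
`b = a` → b = [1, 8, 8] (same object as a)
`a.append(88)` → a = [1, 8, 8, 88] (same object as b); b = [1, 8, 8, 88] (same object as a)
`print(b)` → prints [1, 8, 8, 88]

Answer: [1, 8, 8, 88]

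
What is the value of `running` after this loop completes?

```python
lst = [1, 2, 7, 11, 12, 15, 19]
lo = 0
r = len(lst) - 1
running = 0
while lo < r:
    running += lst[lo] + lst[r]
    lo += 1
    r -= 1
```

Sum of pairs from ends
`running` takes the values: 0 → 20 → 37 → 56

Answer: 56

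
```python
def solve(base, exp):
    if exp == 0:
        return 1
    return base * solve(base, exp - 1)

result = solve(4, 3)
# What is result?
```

solve(4, 3) = 4 * 4 * 4 = 64

Answer: 64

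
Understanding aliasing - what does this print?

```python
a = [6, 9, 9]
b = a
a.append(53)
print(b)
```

Key concept: basic list aliasing.
Step by step:
`a = [6, 9, 9]` → a = [6, 9, 9]
`b = a` → b = [6, 9, 9] (same object as a)
`a.append(53)` → a = [6, 9, 9, 53] (same object as b); b = [6, 9, 9, 53] (same object as a)
`print(b)` → prints [6, 9, 9, 53]

Answer: [6, 9, 9, 53]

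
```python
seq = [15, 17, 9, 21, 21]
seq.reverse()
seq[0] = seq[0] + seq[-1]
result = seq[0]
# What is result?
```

Trace:
`seq = [15, 17, 9, 21, 21]` → seq = [15, 17, 9, 21, 21]
`seq.reverse()` → seq = [21, 21, 9, 17, 15]
`seq[0] = seq[0] + seq[-1]` → seq = [36, 21, 9, 17, 15]
`result = seq[0]` → result = 36
So result = 36

Answer: 36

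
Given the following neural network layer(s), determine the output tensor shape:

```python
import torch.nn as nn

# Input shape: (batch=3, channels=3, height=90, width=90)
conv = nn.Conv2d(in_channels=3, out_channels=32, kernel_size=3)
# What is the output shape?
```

Input: (3, 3, 90, 90) -> Output: (3, 32, 88, 88)

Answer: (3, 32, 88, 88)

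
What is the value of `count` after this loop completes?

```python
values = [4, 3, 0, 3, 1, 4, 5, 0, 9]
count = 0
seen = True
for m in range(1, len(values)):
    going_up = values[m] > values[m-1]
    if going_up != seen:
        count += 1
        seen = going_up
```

Count direction changes in [4, 3, 0, 3, 1, 4, 5, 0, 9]
`count` takes the values: 0 → 1 → 2 → 3 → 4 → 5 → 6

Answer: 6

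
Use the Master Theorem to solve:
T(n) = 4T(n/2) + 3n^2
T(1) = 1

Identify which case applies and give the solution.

a=4, b=2, f(n)=3n^2. log_2(4) = 2. Since c=2 = 2, Case 2 applies: T(n) = Θ(n^log_b(a) · log n) = O(n^2 log n).

Answer: O(n^2 log n) - Case 2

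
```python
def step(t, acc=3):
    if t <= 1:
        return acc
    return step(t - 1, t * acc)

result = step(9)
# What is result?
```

Accumulator trace (n, acc): (9, 3) -> (8, 27) -> (7, 216) -> (6, 1512) -> (5, 9072) -> (4, 45360) -> (3, 181440) -> (2, 544320) -> (1, 1088640) -> return 1088640

Answer: 1088640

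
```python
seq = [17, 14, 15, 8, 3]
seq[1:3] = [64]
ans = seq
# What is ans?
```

Trace:
`seq = [17, 14, 15, 8, 3]` → seq = [17, 14, 15, 8, 3]
`seq[1:3] = [64]` → seq = [17, 64, 8, 3]
`ans = seq` → ans = [17, 64, 8, 3]
So ans = [17, 64, 8, 3]

Answer: [17, 64, 8, 3]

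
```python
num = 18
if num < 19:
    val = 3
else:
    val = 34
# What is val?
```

Trace:
`num = 18` → num = 18
`if num < 19: ...` → num < 19 is True → val = 3
So val = 3

Answer: 3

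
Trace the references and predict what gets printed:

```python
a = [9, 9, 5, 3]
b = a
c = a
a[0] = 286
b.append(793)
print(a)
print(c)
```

Key concept: multiple aliases.
Step by step:
`a = [9, 9, 5, 3]` → a = [9, 9, 5, 3]
`b = a` → b = [9, 9, 5, 3] (same object as a)
`c = a` → c = [9, 9, 5, 3] (same object as a, b)
`a[0] = 286` → a = [286, 9, 5, 3] (same object as b, c); b = [286, 9, 5, 3] (same object as a, c); c = [286, 9, 5, 3] (same object as a, b)
`b.append(793)` → a = [286, 9, 5, 3, 793] (same object as b, c); b = [286, 9, 5, 3, 793] (same object as a, c); c = [286, 9, 5, 3, 793] (same object as a, b)
`print(a)` → prints [286, 9, 5, 3, 793]
`print(c)` → prints [286, 9, 5, 3, 793]

Answer:
[286, 9, 5, 3, 793]
[286, 9, 5, 3, 793]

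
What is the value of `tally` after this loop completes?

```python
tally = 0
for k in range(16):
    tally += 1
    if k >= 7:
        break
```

Loop breaks when k reaches 7, tally is 8
`tally` takes the values: 0 → 1 → 2 → 3 → 4 → 5 → 6 → 7 → 8

Answer: 8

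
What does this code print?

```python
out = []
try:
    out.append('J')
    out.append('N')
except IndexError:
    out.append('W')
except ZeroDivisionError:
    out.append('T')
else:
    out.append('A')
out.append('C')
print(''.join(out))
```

Execution trace: 'J' (try body) → 'N' (try body, no exception) → 'A' (else) → 'C' (after the try/except). Output: JNAC

Answer: JNAC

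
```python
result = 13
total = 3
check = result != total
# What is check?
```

Trace:
`result = 13` → result = 13
`total = 3` → total = 3
`check = result != total` → check = True
So check = True

Answer: True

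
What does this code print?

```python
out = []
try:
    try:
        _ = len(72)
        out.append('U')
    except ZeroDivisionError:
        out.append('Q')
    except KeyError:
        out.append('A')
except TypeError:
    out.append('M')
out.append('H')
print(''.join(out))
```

Execution trace: 'M' (outer except TypeError) → 'H' (after the try/except). Output: MH

Answer: MH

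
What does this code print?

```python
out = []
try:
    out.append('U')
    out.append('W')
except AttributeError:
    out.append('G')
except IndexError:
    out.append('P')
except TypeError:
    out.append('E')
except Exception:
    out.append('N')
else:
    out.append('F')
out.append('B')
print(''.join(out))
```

Execution trace: 'U' (try body) → 'W' (try body, no exception) → 'F' (else) → 'B' (after the try/except). Output: UWFB

Answer: UWFB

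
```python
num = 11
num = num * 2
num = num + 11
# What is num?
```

Trace:
`num = 11` → num = 11
`num = num * 2` → num = 22
`num = num + 11` → num = 33
So num = 33

Answer: 33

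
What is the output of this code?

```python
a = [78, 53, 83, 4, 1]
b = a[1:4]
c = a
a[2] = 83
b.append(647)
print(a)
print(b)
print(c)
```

Key concept: slice vs alias.
Step by step:
`a = [78, 53, 83, 4, 1]` → a = [78, 53, 83, 4, 1]
`b = a[1:4]` → b = [53, 83, 4]
`c = a` → c = [78, 53, 83, 4, 1] (same object as a)
`a[2] = 83` → a = [78, 53, 83, 4, 1] (same object as c)
`b.append(647)` → b = [53, 83, 4, 647]
`print(a)` → prints [78, 53, 83, 4, 1]
`print(b)` → prints [53, 83, 4, 647]
`print(c)` → prints [78, 53, 83, 4, 1]

Answer:
[78, 53, 83, 4, 1]
[53, 83, 4, 647]
[78, 53, 83, 4, 1]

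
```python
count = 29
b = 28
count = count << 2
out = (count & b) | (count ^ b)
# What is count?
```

Trace:
`count = 29` → count = 29
`b = 28` → b = 28
`count = count << 2` → count = 116
`out = (count & b) | (count ^ b)` → out = 124
So count = 116

Answer: 116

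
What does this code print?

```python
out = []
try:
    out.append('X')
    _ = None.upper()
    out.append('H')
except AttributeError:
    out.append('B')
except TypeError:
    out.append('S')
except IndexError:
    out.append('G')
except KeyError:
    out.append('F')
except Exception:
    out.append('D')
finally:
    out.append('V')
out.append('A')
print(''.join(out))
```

Execution trace: 'X' (try body) → 'B' (except AttributeError) → 'V' (finally) → 'A' (after the try/except). Output: XBVA

Answer: XBVA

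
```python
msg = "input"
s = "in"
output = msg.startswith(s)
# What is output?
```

Trace:
`msg = "input"` → msg = 'input'
`s = "in"` → s = 'in'
`output = msg.startswith(s)` → output = True
So output = True

Answer: True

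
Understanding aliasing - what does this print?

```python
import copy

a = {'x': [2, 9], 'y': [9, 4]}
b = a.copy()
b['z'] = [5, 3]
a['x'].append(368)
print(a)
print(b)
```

Key concept: shallow copy of dict with mutable values.
Step by step:
`a = {'x': [2, 9], 'y': [9, 4]}` → a = {'x': [2, 9], 'y': [9, 4]}
`b = a.copy()` → b = {'x': [2, 9], 'y': [9, 4]}
`b['z'] = [5, 3]` → b = {'x': [2, 9], 'y': [9, 4], 'z': [5, 3]}
`a['x'].append(368)` → a = {'x': [2, 9, 368], 'y': [9, 4]}; b = {'x': [2, 9, 368], 'y': [9, 4], 'z': [5, 3]}
`print(a)` → prints {'x': [2, 9, 368], 'y': [9, 4]}
`print(b)` → prints {'x': [2, 9, 368], 'y': [9, 4], 'z': [5, 3]}

Answer:
{'x': [2, 9, 368], 'y': [9, 4]}
{'x': [2, 9, 368], 'y': [9, 4], 'z': [5, 3]}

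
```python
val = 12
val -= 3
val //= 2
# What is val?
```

Trace:
`val = 12` → val = 12
`val -= 3` → val = 9
`val //= 2` → val = 4
So val = 4

Answer: 4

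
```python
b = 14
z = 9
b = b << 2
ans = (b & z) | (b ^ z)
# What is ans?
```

Trace:
`b = 14` → b = 14
`z = 9` → z = 9
`b = b << 2` → b = 56
`ans = (b & z) | (b ^ z)` → ans = 57
So ans = 57

Answer: 57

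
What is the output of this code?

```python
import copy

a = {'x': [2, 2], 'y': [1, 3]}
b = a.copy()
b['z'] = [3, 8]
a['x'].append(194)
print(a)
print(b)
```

Key concept: shallow copy of dict with mutable values.
Step by step:
`a = {'x': [2, 2], 'y': [1, 3]}` → a = {'x': [2, 2], 'y': [1, 3]}
`b = a.copy()` → b = {'x': [2, 2], 'y': [1, 3]}
`b['z'] = [3, 8]` → b = {'x': [2, 2], 'y': [1, 3], 'z': [3, 8]}
`a['x'].append(194)` → a = {'x': [2, 2, 194], 'y': [1, 3]}; b = {'x': [2, 2, 194], 'y': [1, 3], 'z': [3, 8]}
`print(a)` → prints {'x': [2, 2, 194], 'y': [1, 3]}
`print(b)` → prints {'x': [2, 2, 194], 'y': [1, 3], 'z': [3, 8]}

Answer:
{'x': [2, 2, 194], 'y': [1, 3]}
{'x': [2, 2, 194], 'y': [1, 3], 'z': [3, 8]}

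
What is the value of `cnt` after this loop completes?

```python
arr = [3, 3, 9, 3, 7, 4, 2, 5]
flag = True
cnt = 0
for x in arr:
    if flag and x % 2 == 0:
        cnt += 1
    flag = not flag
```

Count even values at even positions
`cnt` takes the values: 0 → 1

Answer: 1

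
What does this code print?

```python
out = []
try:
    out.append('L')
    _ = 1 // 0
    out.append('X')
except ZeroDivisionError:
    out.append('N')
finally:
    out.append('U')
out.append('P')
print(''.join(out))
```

Execution trace: 'L' (try body) → 'N' (except ZeroDivisionError) → 'U' (finally) → 'P' (after the try/except). Output: LNUP

Answer: LNUP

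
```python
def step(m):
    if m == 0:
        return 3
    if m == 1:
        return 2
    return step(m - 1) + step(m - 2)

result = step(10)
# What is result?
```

Build up from base cases: step(0)=3, step(1)=2, step(2)=5, step(3)=7, step(4)=12, step(5)=19, step(6)=31, ..., step(10)=212

Answer: 212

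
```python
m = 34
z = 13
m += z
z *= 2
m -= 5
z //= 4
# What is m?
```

Trace:
`m = 34` → m = 34
`z = 13` → z = 13
`m += z` → m = 47
`z *= 2` → z = 26
`m -= 5` → m = 42
`z //= 4` → z = 6
So m = 42

Answer: 42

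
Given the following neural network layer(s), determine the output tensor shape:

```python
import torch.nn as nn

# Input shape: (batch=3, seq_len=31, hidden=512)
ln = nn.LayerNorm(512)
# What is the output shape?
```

Input: (3, 31, 512) -> Output: (3, 31, 512)

Answer: (3, 31, 512)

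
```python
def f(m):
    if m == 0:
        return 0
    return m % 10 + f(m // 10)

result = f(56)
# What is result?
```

Sum of digits of 56: 6 + 5 = 11

Answer: 11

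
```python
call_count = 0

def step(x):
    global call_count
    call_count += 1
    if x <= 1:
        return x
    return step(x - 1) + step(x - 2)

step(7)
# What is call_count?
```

Calls(x) = 1 + Calls(x-1) + Calls(x-2); Calls(0)=Calls(1)=1. For x=7 this gives 41.

Answer: 41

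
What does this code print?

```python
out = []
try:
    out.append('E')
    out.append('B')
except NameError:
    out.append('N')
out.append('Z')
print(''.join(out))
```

Execution trace: 'E' (try body) → 'B' (try body, no exception) → 'Z' (after the try/except). Output: EBZ

Answer: EBZ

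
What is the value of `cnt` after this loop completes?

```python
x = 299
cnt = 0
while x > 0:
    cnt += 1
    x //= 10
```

Count digits by repeated division by 10
`cnt` takes the values: 0 → 1 → 2 → 3

Answer: 3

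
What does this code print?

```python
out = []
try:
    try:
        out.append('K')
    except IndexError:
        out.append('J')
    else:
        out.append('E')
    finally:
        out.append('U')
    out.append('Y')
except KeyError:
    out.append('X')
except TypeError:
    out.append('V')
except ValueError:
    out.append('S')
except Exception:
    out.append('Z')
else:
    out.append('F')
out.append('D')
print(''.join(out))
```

Execution trace: 'K' (inner try body, no exception) → 'E' (inner else) → 'U' (inner finally) → 'Y' (try body, no exception) → 'F' (else) → 'D' (after the try/except). Output: KEUYFD

Answer: KEUYFD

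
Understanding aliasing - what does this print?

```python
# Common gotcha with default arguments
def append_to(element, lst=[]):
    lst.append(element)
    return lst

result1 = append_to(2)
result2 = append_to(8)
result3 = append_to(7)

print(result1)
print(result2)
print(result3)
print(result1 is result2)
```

Key concept: mutable default argument gotcha.
Step by step:
`result1 = append_to(2)` → result1 = [2]
`result2 = append_to(8)` → result1 = [2, 8] (same object as result2); result2 = [2, 8] (same object as result1)
`result3 = append_to(7)` → result1 = [2, 8, 7] (same object as result2, result3); result2 = [2, 8, 7] (same object as result1, result3); result3 = [2, 8, 7] (same object as result1, result2)
`print(result1)` → prints [2, 8, 7]
`print(result2)` → prints [2, 8, 7]
`print(result3)` → prints [2, 8, 7]
`print(result1 is result2)` → prints True

Answer:
[2, 8, 7]
[2, 8, 7]
[2, 8, 7]
True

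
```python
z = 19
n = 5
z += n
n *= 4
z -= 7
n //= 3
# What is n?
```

Trace:
`z = 19` → z = 19
`n = 5` → n = 5
`z += n` → z = 24
`n *= 4` → n = 20
`z -= 7` → z = 17
`n //= 3` → n = 6
So n = 6

Answer: 6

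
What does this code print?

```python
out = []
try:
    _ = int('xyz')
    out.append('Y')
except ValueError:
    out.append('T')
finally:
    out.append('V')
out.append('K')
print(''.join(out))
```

Execution trace: 'T' (except ValueError) → 'V' (finally) → 'K' (after the try/except). Output: TVK

Answer: TVK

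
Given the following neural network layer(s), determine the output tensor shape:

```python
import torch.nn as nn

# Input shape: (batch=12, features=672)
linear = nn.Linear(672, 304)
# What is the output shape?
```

Input: (12, 672) -> Output: (12, 304)

Answer: (12, 304)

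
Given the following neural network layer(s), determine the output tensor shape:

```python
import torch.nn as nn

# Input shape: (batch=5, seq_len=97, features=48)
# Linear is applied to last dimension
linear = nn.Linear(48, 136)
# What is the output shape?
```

Input: (5, 97, 48) -> Output: (5, 97, 136)

Answer: (5, 97, 136)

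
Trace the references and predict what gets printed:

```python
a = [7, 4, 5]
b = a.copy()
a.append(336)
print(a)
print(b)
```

Key concept: list.copy() creates independent copy.
Step by step:
`a = [7, 4, 5]` → a = [7, 4, 5]
`b = a.copy()` → b = [7, 4, 5]
`a.append(336)` → a = [7, 4, 5, 336]
`print(a)` → prints [7, 4, 5, 336]
`print(b)` → prints [7, 4, 5]

Answer:
[7, 4, 5, 336]
[7, 4, 5]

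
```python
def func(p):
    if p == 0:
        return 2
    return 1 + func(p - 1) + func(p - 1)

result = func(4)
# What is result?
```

func(p) = 1 + 2·func(p-1), func(0)=2. Closed form: (2+1)·2^4 - 1 = 47.

Answer: 47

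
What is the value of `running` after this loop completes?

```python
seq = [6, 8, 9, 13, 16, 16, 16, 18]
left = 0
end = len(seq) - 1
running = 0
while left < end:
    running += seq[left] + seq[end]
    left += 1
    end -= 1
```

Sum of pairs from ends
`running` takes the values: 0 → 24 → 48 → 73 → 102

Answer: 102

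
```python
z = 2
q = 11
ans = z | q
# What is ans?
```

Trace:
`z = 2` → z = 2
`q = 11` → q = 11
`ans = z | q` → ans = 11
So ans = 11

Answer: 11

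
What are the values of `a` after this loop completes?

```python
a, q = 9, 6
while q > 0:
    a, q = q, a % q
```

GCD of 9 and 6
`a` takes the values: 9 → 6 → 3

Answer: 3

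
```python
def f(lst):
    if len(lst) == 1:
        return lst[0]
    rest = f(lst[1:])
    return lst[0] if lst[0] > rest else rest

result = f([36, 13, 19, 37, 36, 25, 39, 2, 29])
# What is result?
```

Recursive max over [36, 13, 19, 37, 36, 25, 39, 2, 29] = 39

Answer: 39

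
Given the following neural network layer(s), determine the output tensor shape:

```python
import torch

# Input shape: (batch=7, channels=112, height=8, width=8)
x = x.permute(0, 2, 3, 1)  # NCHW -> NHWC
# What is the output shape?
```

Input: (7, 112, 8, 8) -> Output: (7, 8, 8, 112)

Answer: (7, 8, 8, 112)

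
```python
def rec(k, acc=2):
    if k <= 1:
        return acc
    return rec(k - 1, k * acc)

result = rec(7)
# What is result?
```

Accumulator trace (n, acc): (7, 2) -> (6, 14) -> (5, 84) -> (4, 420) -> (3, 1680) -> (2, 5040) -> (1, 10080) -> return 10080

Answer: 10080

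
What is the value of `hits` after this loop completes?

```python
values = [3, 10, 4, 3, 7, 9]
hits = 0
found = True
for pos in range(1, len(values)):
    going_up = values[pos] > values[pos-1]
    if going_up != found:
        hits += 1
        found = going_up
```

Count direction changes in [3, 10, 4, 3, 7, 9]
`hits` takes the values: 0 → 1 → 2

Answer: 2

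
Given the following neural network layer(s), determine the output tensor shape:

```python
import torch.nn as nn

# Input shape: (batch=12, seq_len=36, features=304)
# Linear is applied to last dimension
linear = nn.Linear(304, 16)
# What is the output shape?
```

Input: (12, 36, 304) -> Output: (12, 36, 16)

Answer: (12, 36, 16)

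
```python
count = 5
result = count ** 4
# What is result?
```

Trace:
`count = 5` → count = 5
`result = count ** 4` → result = 625
So result = 625

Answer: 625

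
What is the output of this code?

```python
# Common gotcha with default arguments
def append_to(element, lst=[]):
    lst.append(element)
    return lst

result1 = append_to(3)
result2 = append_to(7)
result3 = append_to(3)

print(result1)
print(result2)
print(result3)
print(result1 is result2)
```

Key concept: mutable default argument gotcha.
Step by step:
`result1 = append_to(3)` → result1 = [3]
`result2 = append_to(7)` → result1 = [3, 7] (same object as result2); result2 = [3, 7] (same object as result1)
`result3 = append_to(3)` → result1 = [3, 7, 3] (same object as result2, result3); result2 = [3, 7, 3] (same object as result1, result3); result3 = [3, 7, 3] (same object as result1, result2)
`print(result1)` → prints [3, 7, 3]
`print(result2)` → prints [3, 7, 3]
`print(result3)` → prints [3, 7, 3]
`print(result1 is result2)` → prints True

Answer:
[3, 7, 3]
[3, 7, 3]
[3, 7, 3]
True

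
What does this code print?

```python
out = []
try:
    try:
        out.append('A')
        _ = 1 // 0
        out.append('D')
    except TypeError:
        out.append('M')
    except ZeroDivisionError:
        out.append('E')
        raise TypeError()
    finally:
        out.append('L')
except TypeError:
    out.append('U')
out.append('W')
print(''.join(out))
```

Execution trace: 'A' (try body) → 'E' (except ZeroDivisionError) → 'L' (finally) → 'U' (outer except TypeError) → 'W' (after the try/except). Output: AELUW

Answer: AELUW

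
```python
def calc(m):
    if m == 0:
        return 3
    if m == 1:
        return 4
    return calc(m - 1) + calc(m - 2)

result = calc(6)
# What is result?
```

Build up from base cases: calc(0)=3, calc(1)=4, calc(2)=7, calc(3)=11, calc(4)=18, calc(5)=29, calc(6)=47

Answer: 47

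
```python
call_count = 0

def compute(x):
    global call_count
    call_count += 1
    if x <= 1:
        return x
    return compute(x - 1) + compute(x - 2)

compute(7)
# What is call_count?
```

Calls(x) = 1 + Calls(x-1) + Calls(x-2); Calls(0)=Calls(1)=1. For x=7 this gives 41.

Answer: 41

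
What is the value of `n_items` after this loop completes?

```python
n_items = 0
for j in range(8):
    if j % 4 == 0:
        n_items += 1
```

Count numbers divisible by 4 in range(8)
`n_items` takes the values: 0 → 1 → 2

Answer: 2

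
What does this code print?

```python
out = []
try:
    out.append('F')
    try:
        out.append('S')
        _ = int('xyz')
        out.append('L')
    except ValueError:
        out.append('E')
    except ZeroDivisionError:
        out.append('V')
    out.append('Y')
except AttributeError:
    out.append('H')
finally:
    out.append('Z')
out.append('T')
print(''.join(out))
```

Execution trace: 'F' (try body) → 'S' (inner try body) → 'E' (inner except ValueError) → 'Y' (try body, no exception) → 'Z' (finally) → 'T' (after the try/except). Output: FSEYZT

Answer: FSEYZT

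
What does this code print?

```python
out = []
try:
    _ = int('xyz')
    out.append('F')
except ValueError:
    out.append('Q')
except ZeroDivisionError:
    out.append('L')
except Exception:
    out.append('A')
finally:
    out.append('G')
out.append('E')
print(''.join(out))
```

Execution trace: 'Q' (except ValueError) → 'G' (finally) → 'E' (after the try/except). Output: QGE

Answer: QGE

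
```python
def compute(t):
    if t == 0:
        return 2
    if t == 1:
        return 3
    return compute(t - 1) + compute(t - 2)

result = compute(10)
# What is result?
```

Build up from base cases: compute(0)=2, compute(1)=3, compute(2)=5, compute(3)=8, compute(4)=13, compute(5)=21, compute(6)=34, ..., compute(10)=233

Answer: 233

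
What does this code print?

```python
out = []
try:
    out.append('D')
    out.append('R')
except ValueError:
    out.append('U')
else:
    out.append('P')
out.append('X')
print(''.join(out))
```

Execution trace: 'D' (try body) → 'R' (try body, no exception) → 'P' (else) → 'X' (after the try/except). Output: DRPX

Answer: DRPX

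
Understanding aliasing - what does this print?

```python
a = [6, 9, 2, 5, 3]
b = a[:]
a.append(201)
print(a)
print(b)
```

Key concept: slice [:] creates copy.
Step by step:
`a = [6, 9, 2, 5, 3]` → a = [6, 9, 2, 5, 3]
`b = a[:]` → b = [6, 9, 2, 5, 3]
`a.append(201)` → a = [6, 9, 2, 5, 3, 201]
`print(a)` → prints [6, 9, 2, 5, 3, 201]
`print(b)` → prints [6, 9, 2, 5, 3]

Answer:
[6, 9, 2, 5, 3, 201]
[6, 9, 2, 5, 3]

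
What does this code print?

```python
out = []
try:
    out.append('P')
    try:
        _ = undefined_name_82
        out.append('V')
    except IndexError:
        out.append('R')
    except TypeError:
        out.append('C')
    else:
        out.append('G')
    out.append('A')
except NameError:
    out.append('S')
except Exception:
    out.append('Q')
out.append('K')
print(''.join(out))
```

Execution trace: 'P' (try body) → 'S' (except NameError) → 'K' (after the try/except). Output: PSK

Answer: PSK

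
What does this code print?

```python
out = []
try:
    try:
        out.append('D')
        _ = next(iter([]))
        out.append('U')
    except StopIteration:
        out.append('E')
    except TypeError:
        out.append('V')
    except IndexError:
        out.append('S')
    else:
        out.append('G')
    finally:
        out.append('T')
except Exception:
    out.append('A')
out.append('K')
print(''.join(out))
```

Execution trace: 'D' (inner try body) → 'E' (inner except StopIteration) → 'T' (inner finally) → 'K' (after the try/except). Output: DETK

Answer: DETK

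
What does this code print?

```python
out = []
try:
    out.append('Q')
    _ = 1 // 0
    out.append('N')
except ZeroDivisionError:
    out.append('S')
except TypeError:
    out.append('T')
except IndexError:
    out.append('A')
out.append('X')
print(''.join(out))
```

Execution trace: 'Q' (try body) → 'S' (except ZeroDivisionError) → 'X' (after the try/except). Output: QSX

Answer: QSX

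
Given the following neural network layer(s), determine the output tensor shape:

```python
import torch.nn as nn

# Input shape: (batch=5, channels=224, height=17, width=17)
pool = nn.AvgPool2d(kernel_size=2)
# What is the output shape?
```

Input: (5, 224, 17, 17) -> Output: (5, 224, 8, 8)

Answer: (5, 224, 8, 8)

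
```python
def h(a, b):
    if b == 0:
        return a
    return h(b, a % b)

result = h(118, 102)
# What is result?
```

h(118, 102) -> h(102, 16) -> h(16, 6) -> h(6, 4) -> h(4, 2) -> h(2, 0) -> 2

Answer: 2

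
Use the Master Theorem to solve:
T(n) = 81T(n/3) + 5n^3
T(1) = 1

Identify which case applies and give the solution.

a=81, b=3, f(n)=5n^3. log_3(81) = 4. Since c=3 < 4, Case 1 applies: T(n) = Θ(n^log_b(a)) = O(n^4).

Answer: O(n^4) - Case 1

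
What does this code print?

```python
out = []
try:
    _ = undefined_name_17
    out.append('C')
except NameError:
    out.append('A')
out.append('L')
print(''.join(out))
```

Execution trace: 'A' (except NameError) → 'L' (after the try/except). Output: AL

Answer: AL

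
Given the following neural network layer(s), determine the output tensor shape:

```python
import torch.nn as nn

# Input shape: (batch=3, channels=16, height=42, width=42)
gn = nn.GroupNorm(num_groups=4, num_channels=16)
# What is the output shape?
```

Input: (3, 16, 42, 42) -> Output: (3, 16, 42, 42)

Answer: (3, 16, 42, 42)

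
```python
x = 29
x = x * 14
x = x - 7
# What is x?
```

Trace:
`x = 29` → x = 29
`x = x * 14` → x = 406
`x = x - 7` → x = 399
So x = 399

Answer: 399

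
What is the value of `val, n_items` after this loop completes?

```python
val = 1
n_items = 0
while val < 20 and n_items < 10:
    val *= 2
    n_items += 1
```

Double until >= 20 or 10 iterations
`val, n_items` takes the values: (1, 0) → (2, 0) → (2, 1) → (4, 1) → (4, 2) → (8, 2) → (8, 3) → (16, 3) → (16, 4) → (32, 4) → (32, 5)

Answer: 32, 5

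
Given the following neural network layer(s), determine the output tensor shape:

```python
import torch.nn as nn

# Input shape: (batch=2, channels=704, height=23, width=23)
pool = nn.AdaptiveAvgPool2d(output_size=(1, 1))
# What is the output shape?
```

Input: (2, 704, 23, 23) -> Output: (2, 704, 1, 1)

Answer: (2, 704, 1, 1)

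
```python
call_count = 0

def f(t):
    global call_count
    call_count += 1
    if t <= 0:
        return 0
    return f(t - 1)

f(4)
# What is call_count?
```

Linear recursion stepping by 1: 5 calls from t=4 down to ≤0.

Answer: 5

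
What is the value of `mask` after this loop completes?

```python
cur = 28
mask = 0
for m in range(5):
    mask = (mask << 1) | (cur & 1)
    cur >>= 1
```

Reverse lowest 5 bits of 28
`mask` takes the values: 0 → 1 → 3 → 7

Answer: 7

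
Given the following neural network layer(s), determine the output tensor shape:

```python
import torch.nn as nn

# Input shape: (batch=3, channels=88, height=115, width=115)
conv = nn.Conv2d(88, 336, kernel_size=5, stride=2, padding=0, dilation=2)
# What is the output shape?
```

Input: (3, 88, 115, 115) -> Output: (3, 336, 54, 54)

Answer: (3, 336, 54, 54)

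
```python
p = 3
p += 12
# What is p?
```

Trace:
`p = 3` → p = 3
`p += 12` → p = 15
So p = 15

Answer: 15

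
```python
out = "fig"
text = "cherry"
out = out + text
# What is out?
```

Trace:
`out = "fig"` → out = 'fig'
`text = "cherry"` → text = 'cherry'
`out = out + text` → out = 'figcherry'
So out = 'figcherry'

Answer: 'figcherry'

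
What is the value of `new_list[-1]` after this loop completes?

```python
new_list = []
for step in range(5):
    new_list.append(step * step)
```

Last element of squares 0 to 4
`new_list` takes the values: [] → [0] → [0, 1] → [0, 1, 4] → [0, 1, 4, 9] → [0, 1, 4, 9, 16]
So `new_list[-1]` = 16

Answer: 16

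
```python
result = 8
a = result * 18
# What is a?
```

Trace:
`result = 8` → result = 8
`a = result * 18` → a = 144
So a = 144

Answer: 144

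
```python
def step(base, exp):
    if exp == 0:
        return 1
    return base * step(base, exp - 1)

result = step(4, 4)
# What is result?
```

step(4, 4) = 4 * 4 * 4 * 4 = 256

Answer: 256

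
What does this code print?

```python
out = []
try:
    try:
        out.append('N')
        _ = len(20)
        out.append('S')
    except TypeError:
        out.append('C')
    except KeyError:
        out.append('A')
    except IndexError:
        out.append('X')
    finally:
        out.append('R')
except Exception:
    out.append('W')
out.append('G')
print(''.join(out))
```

Execution trace: 'N' (inner try body) → 'C' (inner except TypeError) → 'R' (inner finally) → 'G' (after the try/except). Output: NCRG

Answer: NCRG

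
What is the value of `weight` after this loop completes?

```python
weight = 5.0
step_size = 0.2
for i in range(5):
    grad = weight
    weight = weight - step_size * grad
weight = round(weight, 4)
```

Gradient descent: w = 5.0 * (1 - 0.2)^5
`weight` takes the values: 5.0 → 4.0 → 3.2 → 2.56 → 2.048 → 1.6384

Answer: 1.6384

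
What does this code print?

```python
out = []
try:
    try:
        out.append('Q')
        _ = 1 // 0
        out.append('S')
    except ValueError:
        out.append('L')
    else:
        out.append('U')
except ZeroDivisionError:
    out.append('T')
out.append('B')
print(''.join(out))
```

Execution trace: 'Q' (inner try body) → 'T' (outer except ZeroDivisionError) → 'B' (after the try/except). Output: QTB

Answer: QTB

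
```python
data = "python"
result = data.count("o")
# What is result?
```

Trace:
`data = "python"` → data = 'python'
`result = data.count("o")` → result = 1
So result = 1

Answer: 1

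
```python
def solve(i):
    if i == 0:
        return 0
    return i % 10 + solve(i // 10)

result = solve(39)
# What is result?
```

Sum of digits of 39: 9 + 3 = 12

Answer: 12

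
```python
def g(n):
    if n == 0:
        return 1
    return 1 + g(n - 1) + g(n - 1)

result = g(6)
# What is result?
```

g(n) = 1 + 2·g(n-1), g(0)=1. Closed form: (1+1)·2^6 - 1 = 127.

Answer: 127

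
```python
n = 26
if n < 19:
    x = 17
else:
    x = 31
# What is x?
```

Trace:
`n = 26` → n = 26
`if n < 19: ...` → n < 19 is False, take else branch → x = 31
So x = 31

Answer: 31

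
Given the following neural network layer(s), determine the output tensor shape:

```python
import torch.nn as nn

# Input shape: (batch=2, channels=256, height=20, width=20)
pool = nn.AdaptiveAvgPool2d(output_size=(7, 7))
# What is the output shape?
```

Input: (2, 256, 20, 20) -> Output: (2, 256, 7, 7)

Answer: (2, 256, 7, 7)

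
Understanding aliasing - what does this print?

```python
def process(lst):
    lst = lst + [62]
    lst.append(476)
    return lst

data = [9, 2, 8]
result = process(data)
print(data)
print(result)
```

Key concept: rebinding parameter vs mutation.
Step by step:
`data = [9, 2, 8]` → data = [9, 2, 8]
`result = process(data)` → result = [9, 2, 8, 62, 476]
`print(data)` → prints [9, 2, 8]
`print(result)` → prints [9, 2, 8, 62, 476]

Answer:
[9, 2, 8]
[9, 2, 8, 62, 476]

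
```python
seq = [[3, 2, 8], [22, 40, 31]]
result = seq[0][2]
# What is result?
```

Trace:
`seq = [[3, 2, 8], [22, 40, 31]]` → seq = [[3, 2, 8], [22, 40, 31]]
`result = seq[0][2]` → result = 8
So result = 8

Answer: 8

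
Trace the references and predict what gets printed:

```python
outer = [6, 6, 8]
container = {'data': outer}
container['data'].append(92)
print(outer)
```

Key concept: dict holds reference to list.
Step by step:
`outer = [6, 6, 8]` → outer = [6, 6, 8]
`container = {'data': outer}` → container = {'data': [6, 6, 8]}
`container['data'].append(92)` → outer = [6, 6, 8, 92]; container = {'data': [6, 6, 8, 92]}
`print(outer)` → prints [6, 6, 8, 92]

Answer: [6, 6, 8, 92]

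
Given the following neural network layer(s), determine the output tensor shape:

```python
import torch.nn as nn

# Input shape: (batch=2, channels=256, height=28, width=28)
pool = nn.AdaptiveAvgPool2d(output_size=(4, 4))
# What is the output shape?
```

Input: (2, 256, 28, 28) -> Output: (2, 256, 4, 4)

Answer: (2, 256, 4, 4)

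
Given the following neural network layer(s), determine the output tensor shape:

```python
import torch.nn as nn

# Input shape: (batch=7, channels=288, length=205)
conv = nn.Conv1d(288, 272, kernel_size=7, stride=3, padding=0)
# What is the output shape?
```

Input: (7, 288, 205) -> Output: (7, 272, 67)

Answer: (7, 272, 67)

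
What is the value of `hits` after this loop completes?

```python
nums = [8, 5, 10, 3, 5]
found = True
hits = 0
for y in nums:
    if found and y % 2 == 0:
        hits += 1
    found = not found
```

Count even values at even positions
`hits` takes the values: 0 → 1 → 2

Answer: 2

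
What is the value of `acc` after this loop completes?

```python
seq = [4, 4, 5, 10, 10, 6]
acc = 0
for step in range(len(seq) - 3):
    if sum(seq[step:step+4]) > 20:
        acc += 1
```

Count windows with sum > 20
`acc` takes the values: 0 → 1 → 2 → 3

Answer: 3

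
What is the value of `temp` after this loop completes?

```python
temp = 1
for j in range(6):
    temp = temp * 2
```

Multiply by 2, 6 times: 1 * 2^6 = 64
`temp` takes the values: 1 → 2 → 4 → 8 → 16 → 32 → 64

Answer: 64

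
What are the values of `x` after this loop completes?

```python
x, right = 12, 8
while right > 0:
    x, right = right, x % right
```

GCD of 12 and 8
`x` takes the values: 12 → 8 → 4

Answer: 4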